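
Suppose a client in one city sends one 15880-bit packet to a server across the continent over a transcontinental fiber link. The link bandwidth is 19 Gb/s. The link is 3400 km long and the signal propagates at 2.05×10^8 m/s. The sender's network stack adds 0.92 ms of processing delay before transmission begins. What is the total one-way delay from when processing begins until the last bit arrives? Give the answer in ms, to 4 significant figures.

Transmission delay = L/R = 15880 / 19000000000 = 0.000835789 ms.
Propagation delay = d/s = 3400000 m / 2.05e+08 m/s = 16.5854 ms.
Plus processing delay 0.92 ms = 0.92 ms.
Total = 17.51 ms.

17.51 ms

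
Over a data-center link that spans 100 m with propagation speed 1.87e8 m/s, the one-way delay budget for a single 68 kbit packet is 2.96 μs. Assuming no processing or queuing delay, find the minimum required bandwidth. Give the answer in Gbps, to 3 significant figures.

28.0 Gbps

Propagation delay = 100 / 187000000 = 0.534759 μs.
Transmission budget = 2.96 − 0.534759 = 2.42524 μs.
R ≥ L / t_tx = 68000 bits / 2.42524e-06 s = 28.0 Gbps.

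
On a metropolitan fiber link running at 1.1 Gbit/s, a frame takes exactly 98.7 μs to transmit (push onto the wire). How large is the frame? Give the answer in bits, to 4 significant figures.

108600 bits

L = R × t_tx = 1100000000 b/s × 9.87e-05 s = 108570 bits.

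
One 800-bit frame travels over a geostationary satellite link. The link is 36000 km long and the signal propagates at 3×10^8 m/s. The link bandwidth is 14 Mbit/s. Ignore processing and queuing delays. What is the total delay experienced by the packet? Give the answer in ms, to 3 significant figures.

120 ms

Transmission delay = L/R = 800 / 14000000 = 0.0571429 ms.
Propagation delay = d/s = 36000000 m / 300000000 m/s = 120 ms.
Total = 120 ms.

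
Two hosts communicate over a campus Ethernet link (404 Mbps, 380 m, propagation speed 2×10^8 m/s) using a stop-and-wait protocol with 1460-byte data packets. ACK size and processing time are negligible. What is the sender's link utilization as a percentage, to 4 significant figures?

88.38 %

t_tx = L/R = 11680/404000000 = 2.89109e-05 s.
t_prop = 380/200000000 = 1.9e-06 s; RTT = 3.8e-06 s.
Cycle = t_tx + RTT = 3.27109e-05 s.
Utilization = t_tx / cycle = 2.89109e-05/3.27109e-05 = 88.38 %.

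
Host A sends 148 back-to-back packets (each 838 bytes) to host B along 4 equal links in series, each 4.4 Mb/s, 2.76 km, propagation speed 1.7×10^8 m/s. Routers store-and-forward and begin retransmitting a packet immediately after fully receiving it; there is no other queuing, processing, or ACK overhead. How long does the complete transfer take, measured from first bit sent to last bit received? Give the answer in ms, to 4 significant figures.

Per-hop transmission t_tx = L/R = 6704/4400000 = 1.52364 ms.
Per-hop propagation t_prop = 2760/170000000 = 0.0162353 ms.
Pipeline fill: first packet needs 4·t_tx to clear all hops; remaining 147 packets each add one t_tx.
Total = (4+148-1)·t_tx + 4·t_prop = 151·1.52364 + 4·0.0162353 = 230.1 ms.

230.1 ms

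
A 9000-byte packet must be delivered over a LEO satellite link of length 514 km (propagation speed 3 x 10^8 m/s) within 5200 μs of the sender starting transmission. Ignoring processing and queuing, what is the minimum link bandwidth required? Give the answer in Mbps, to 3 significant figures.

L = 72000 bits.
Propagation delay = 514000 / 300000000 = 1713.33 μs.
Transmission budget = 5200 − 1713.33 = 3486.67 μs.
R ≥ L / t_tx = 72000 bits / 0.00348667 s = 20.7 Mbps.

20.7 Mbps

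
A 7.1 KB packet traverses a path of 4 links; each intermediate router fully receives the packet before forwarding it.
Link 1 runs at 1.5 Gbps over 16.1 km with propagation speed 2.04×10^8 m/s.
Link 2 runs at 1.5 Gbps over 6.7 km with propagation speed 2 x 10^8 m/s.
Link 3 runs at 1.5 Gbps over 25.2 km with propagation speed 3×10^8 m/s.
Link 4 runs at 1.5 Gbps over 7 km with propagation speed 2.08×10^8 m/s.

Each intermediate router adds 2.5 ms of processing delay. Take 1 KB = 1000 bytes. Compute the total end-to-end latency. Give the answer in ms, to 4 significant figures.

7.882 ms

L = 56800 bits.
Transmission delay per hop = L/R = 56800/1500000000 = 0.0378667 ms; 4 hops → 0.151467 ms.
Propagation delays (d/s per hop): 0.0789216, 0.0335, 0.084, 0.0336538 ms; sum = 0.230075 ms.
Processing at 3 router(s): 3 × 2.5 ms = 7.5 ms.
End-to-end = 7.882 ms.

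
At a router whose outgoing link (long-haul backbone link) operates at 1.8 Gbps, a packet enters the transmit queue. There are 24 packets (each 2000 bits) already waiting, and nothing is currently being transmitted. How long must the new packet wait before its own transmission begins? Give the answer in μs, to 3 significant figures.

Each queued packet: L/R = 2000/1800000000 = 1.11111 μs.
24 queued → 26.6667 μs.
Queuing delay = 26.7 μs.

26.7 μs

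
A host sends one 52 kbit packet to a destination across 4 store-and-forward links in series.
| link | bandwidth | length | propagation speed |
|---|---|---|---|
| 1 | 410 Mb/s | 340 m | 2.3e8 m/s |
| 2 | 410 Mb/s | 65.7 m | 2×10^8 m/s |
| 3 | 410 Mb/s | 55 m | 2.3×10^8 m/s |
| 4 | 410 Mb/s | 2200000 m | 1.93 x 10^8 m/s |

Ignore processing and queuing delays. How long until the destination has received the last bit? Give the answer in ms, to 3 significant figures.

11.9 ms

L = 52000 bits.
Transmission delay per hop = L/R = 52000/410000000 = 0.126829 ms; 4 hops → 0.507317 ms.
Propagation delays (d/s per hop): 0.00147826, 0.0003285, 0.00023913, 11.399 ms; sum = 11.401 ms.
End-to-end = 11.9 ms.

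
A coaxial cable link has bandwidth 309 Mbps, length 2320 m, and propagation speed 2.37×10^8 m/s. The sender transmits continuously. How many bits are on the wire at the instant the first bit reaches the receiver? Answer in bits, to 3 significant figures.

Propagation delay = 2320 / 237000000 = 9.78903e-06 s.
BDP = R × t_prop = 309000000 × 9.78903e-06 = 3024.81 bits.

3020 bits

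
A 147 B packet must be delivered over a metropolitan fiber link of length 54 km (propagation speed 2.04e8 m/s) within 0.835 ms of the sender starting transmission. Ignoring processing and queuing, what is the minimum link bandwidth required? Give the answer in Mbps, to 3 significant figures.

L = 1176 bits.
Propagation delay = 54000 / 204000000 = 0.264706 ms.
Transmission budget = 0.835 − 0.264706 = 0.570294 ms.
R ≥ L / t_tx = 1176 bits / 0.000570294 s = 2.06 Mbps.

2.06 Mbps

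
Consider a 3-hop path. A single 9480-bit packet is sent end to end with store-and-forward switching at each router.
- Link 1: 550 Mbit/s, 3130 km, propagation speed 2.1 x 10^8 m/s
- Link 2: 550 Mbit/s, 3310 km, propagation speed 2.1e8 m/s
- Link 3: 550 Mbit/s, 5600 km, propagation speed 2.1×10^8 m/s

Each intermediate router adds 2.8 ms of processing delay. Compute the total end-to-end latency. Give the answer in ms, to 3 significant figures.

63.0 ms

Transmission delay per hop = L/R = 9480/550000000 = 0.0172364 ms; 3 hops → 0.0517091 ms.
Propagation delays (d/s per hop): 14.9048, 15.7619, 26.6667 ms; sum = 57.3333 ms.
Processing at 2 router(s): 2 × 2.8 ms = 5.6 ms.
End-to-end = 63.0 ms.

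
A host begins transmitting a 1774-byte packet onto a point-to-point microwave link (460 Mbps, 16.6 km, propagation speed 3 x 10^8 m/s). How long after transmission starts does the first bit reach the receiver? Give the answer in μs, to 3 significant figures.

55.3 μs

First bit experiences only propagation delay: d/s = 16600/300000000 = 55.3 μs.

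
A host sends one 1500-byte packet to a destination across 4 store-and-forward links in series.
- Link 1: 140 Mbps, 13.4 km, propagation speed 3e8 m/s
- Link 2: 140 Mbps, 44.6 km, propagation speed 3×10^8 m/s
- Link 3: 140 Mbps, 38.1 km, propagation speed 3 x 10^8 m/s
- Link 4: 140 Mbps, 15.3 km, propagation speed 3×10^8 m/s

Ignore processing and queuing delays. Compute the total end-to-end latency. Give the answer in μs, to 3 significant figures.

714 μs

L = 1500 × 8 = 12000 bits.
Transmission delay per hop = L/R = 12000/140000000 = 85.7143 μs; 4 hops → 342.857 μs.
Propagation delays (d/s per hop): 44.6667, 148.667, 127, 51 μs; sum = 371.333 μs.
End-to-end = 714 μs.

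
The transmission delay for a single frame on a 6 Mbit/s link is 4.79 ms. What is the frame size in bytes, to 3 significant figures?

L = R × t_tx = 6000000 b/s × 0.00479 s = 28740 bits.
In bytes: 28740 / 8 = 3590 bytes.

3590 bytes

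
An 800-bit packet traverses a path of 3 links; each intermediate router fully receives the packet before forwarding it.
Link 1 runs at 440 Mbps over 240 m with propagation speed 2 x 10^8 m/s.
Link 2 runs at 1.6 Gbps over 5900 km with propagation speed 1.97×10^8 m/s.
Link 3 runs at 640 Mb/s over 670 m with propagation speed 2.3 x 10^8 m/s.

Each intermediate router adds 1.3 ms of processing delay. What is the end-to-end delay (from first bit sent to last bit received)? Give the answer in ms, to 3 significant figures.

Transmission delays (L/R per hop): 0.00181818, 0.0005, 0.00125 ms; sum = 0.00356818 ms.
Propagation delays (d/s per hop): 0.0012, 29.9492, 0.00291304 ms; sum = 29.9534 ms.
Processing at 2 router(s): 2 × 1.3 ms = 2.6 ms.
End-to-end = 32.6 ms.

32.6 ms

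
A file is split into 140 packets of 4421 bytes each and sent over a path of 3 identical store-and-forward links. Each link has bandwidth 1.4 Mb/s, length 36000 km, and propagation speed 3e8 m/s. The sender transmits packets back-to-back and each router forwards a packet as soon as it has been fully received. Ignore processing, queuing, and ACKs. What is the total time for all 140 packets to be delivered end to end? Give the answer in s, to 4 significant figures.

3.947 s

Per-hop transmission t_tx = L/R = 35368/1400000 = 0.0252629 s.
Per-hop propagation t_prop = 36000000/300000000 = 0.12 s.
Pipeline fill: first packet needs 3·t_tx to clear all hops; remaining 139 packets each add one t_tx.
Total = (3+140-1)·t_tx + 3·t_prop = 142·0.0252629 + 3·0.12 = 3.947 s.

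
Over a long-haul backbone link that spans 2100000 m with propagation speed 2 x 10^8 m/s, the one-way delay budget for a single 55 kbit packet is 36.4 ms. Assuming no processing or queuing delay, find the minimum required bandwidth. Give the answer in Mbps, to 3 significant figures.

2.12 Mbps

Propagation delay = 2100000 / 200000000 = 10.5 ms.
Transmission budget = 36.4 − 10.5 = 25.9 ms.
R ≥ L / t_tx = 55000 bits / 0.0259 s = 2.12 Mbps.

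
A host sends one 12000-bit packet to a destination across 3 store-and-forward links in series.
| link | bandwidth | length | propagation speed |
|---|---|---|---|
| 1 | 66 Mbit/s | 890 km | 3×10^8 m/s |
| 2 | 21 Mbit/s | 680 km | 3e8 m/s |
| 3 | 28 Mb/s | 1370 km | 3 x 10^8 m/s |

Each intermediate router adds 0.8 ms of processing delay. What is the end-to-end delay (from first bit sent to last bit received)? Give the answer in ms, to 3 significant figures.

12.6 ms

Transmission delays (L/R per hop): 0.181818, 0.571429, 0.428571 ms; sum = 1.18182 ms.
Propagation delays (d/s per hop): 2.96667, 2.26667, 4.56667 ms; sum = 9.8 ms.
Processing at 2 router(s): 2 × 0.8 ms = 1.6 ms.
End-to-end = 12.6 ms.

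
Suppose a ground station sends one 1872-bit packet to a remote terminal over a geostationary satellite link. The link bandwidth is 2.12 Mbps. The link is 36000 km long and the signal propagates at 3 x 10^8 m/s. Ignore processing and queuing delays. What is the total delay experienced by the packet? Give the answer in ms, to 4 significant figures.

Transmission delay = L/R = 1872 / 2120000 = 0.883019 ms.
Propagation delay = d/s = 36000000 m / 300000000 m/s = 120 ms.
Total = 120.9 ms.

120.9 ms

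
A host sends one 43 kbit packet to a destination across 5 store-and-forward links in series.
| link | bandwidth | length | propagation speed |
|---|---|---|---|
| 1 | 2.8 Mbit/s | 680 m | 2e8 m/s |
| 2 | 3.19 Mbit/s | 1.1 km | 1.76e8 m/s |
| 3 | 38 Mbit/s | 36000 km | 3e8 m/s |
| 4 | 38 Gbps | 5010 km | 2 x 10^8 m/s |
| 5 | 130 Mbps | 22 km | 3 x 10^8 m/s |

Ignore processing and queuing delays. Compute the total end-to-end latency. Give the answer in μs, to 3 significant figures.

175000 μs

L = 43000 bits.
Transmission delays (L/R per hop): 15357.1, 13479.6, 1131.58, 1.13158, 330.769 μs; sum = 30300.2 μs.
Propagation delays (d/s per hop): 3.4, 6.25, 120000, 25050, 73.3333 μs; sum = 145133 μs.
End-to-end = 175000 μs.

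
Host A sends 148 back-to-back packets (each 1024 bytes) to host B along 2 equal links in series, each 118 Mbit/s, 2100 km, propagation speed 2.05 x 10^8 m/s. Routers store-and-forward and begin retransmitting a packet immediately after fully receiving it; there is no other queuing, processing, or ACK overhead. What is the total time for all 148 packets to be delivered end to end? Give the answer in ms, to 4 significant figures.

Per-hop transmission t_tx = L/R = 8192/118000000 = 0.0694237 ms.
Per-hop propagation t_prop = 2100000/2.05e+08 = 10.2439 ms.
Pipeline fill: first packet needs 2·t_tx to clear all hops; remaining 147 packets each add one t_tx.
Total = (2+148-1)·t_tx + 2·t_prop = 149·0.0694237 + 2·10.2439 = 30.83 ms.

30.83 ms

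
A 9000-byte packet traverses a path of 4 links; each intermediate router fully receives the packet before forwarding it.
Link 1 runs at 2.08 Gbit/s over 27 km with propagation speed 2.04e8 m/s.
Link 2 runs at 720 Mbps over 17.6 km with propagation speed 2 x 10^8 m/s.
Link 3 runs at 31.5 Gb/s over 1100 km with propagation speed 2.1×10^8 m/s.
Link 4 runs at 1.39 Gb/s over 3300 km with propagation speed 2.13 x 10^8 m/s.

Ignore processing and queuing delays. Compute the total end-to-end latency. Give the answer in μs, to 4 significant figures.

21140 μs

L = 9000 × 8 = 72000 bits.
Transmission delays (L/R per hop): 34.6154, 100, 2.28571, 51.7986 μs; sum = 188.7 μs.
Propagation delays (d/s per hop): 132.353, 88, 5238.1, 15493 μs; sum = 20951.4 μs.
End-to-end = 21140 μs.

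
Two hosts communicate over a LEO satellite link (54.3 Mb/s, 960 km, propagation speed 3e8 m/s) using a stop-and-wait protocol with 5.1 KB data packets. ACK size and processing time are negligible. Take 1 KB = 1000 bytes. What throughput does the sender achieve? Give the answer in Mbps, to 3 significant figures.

5.71 Mbps

t_tx = L/R = 40800/54300000 = 0.000751381 s.
t_prop = 960000/300000000 = 0.0032 s; RTT = 0.0064 s.
Cycle = t_tx + RTT = 0.00715138 s.
Throughput = L / cycle = 40800 / 0.00715138 = 5.71 Mbps.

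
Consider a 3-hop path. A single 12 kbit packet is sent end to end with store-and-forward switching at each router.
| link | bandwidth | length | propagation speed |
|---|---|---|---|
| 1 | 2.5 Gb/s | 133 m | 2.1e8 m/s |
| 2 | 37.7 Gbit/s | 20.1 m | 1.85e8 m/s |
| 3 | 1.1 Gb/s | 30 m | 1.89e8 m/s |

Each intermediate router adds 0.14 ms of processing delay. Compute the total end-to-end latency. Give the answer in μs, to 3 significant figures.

297 μs

L = 12000 bits.
Transmission delays (L/R per hop): 4.8, 0.318302, 10.9091 μs; sum = 16.0274 μs.
Propagation delays (d/s per hop): 0.633333, 0.108649, 0.15873 μs; sum = 0.900712 μs.
Processing at 2 router(s): 2 × 0.14 ms = 280 μs.
End-to-end = 297 μs.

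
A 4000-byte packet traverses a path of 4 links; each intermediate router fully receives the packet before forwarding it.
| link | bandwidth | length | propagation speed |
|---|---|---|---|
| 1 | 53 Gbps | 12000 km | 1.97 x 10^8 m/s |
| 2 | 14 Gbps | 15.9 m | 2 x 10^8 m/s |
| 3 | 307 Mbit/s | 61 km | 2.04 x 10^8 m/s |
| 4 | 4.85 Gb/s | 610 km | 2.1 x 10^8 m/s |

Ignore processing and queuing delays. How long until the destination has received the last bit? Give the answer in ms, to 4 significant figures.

L = 4000 × 8 = 32000 bits.
Transmission delays (L/R per hop): 0.000603774, 0.00228571, 0.104235, 0.00659794 ms; sum = 0.113722 ms.
Propagation delays (d/s per hop): 60.9137, 7.95e-05, 0.29902, 2.90476 ms; sum = 64.1176 ms.
End-to-end = 64.23 ms.

64.23 ms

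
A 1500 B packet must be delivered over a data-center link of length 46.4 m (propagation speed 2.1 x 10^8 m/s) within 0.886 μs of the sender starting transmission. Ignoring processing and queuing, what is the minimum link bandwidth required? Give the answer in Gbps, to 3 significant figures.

18.0 Gbps

L = 12000 bits.
Propagation delay = 46.4 / 210000000 = 0.220952 μs.
Transmission budget = 0.886 − 0.220952 = 0.665048 μs.
R ≥ L / t_tx = 12000 bits / 6.65048e-07 s = 18.0 Gbps.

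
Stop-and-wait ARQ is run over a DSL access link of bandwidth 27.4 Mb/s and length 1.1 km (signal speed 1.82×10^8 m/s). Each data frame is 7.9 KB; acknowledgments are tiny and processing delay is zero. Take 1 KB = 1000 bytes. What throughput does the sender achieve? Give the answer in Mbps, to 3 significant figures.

t_tx = L/R = 63200/27400000 = 0.00230657 s.
t_prop = 1100/182000000 = 6.04396e-06 s; RTT = 1.20879e-05 s.
Cycle = t_tx + RTT = 0.00231866 s.
Throughput = L / cycle = 63200 / 0.00231866 = 27.3 Mbps.

27.3 Mbps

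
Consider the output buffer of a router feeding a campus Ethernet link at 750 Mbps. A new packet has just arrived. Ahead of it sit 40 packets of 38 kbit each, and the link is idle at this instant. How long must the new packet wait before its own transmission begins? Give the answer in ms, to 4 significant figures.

Each queued packet: L/R = 38000/750000000 = 0.0506667 ms.
40 queued → 2.02667 ms.
Queuing delay = 2.027 ms.

2.027 ms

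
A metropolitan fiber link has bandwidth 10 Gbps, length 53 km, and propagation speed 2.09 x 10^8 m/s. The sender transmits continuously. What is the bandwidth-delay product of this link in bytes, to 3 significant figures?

317000 bytes

Propagation delay = 53000 / 209000000 = 0.000253589 s.
BDP = R × t_prop = 10000000000 × 0.000253589 = 2535890 bits.
In bytes: 2535890/8 = 317000 bytes.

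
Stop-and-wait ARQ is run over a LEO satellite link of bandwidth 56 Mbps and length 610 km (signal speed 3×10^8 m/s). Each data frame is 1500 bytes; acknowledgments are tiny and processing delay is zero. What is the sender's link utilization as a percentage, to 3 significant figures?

t_tx = L/R = 12000/56000000 = 0.000214286 s.
t_prop = 610000/300000000 = 0.00203333 s; RTT = 0.00406667 s.
Cycle = t_tx + RTT = 0.00428095 s.
Utilization = t_tx / cycle = 0.000214286/0.00428095 = 5.01 %.

5.01 %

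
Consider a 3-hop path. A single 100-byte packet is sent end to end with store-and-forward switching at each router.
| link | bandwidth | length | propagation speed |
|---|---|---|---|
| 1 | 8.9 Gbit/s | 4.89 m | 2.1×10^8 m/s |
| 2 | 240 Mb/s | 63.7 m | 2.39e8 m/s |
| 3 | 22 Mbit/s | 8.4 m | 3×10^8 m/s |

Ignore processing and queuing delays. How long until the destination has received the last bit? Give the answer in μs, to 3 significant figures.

L = 100 × 8 = 800 bits.
Transmission delays (L/R per hop): 0.0898876, 3.33333, 36.3636 μs; sum = 39.7869 μs.
Propagation delays (d/s per hop): 0.0232857, 0.266527, 0.028 μs; sum = 0.317813 μs.
End-to-end = 40.1 μs.

40.1 μs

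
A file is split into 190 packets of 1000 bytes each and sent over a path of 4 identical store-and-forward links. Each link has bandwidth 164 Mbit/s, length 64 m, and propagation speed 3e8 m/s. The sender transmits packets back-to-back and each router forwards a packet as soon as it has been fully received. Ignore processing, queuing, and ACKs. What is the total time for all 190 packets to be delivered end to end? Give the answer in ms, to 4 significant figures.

Per-hop transmission t_tx = L/R = 8000/164000000 = 0.0487805 ms.
Per-hop propagation t_prop = 64/300000000 = 0.000213333 ms.
Pipeline fill: first packet needs 4·t_tx to clear all hops; remaining 189 packets each add one t_tx.
Total = (4+190-1)·t_tx + 4·t_prop = 193·0.0487805 + 4·0.000213333 = 9.415 ms.

9.415 ms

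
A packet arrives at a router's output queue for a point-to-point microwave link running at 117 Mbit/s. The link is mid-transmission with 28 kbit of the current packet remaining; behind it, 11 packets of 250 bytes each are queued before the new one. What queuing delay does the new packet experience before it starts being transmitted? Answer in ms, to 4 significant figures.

Each queued packet: L/R = 2000/117000000 = 0.017094 ms.
11 queued → 0.188034 ms.
Plus remaining 28000 bits of current packet: 0.239316 ms.
Queuing delay = 0.4274 ms.

0.4274 ms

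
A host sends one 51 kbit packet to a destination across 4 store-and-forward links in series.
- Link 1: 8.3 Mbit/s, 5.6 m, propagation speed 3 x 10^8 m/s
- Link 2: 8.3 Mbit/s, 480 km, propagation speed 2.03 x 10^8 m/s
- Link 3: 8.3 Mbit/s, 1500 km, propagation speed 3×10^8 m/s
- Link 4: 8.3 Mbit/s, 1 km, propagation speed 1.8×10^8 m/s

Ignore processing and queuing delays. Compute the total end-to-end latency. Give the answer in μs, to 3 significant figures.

L = 51000 bits.
Transmission delay per hop = L/R = 51000/8.3e+06 = 6144.58 μs; 4 hops → 24578.3 μs.
Propagation delays (d/s per hop): 0.0186667, 2364.53, 5000, 5.55556 μs; sum = 7370.11 μs.
End-to-end = 31900 μs.

31900 μs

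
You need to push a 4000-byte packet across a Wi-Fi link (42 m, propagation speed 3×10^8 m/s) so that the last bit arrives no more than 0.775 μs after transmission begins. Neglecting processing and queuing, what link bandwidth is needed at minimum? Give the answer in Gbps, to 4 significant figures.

L = 32000 bits.
Propagation delay = 42 / 300000000 = 0.14 μs.
Transmission budget = 0.775 − 0.14 = 0.635 μs.
R ≥ L / t_tx = 32000 bits / 6.35e-07 s = 50.39 Gbps.

50.39 Gbps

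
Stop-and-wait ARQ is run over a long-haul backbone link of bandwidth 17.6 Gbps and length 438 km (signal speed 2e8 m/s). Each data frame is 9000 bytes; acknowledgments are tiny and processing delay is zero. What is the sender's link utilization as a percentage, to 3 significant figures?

t_tx = L/R = 72000/17600000000 = 4.09091e-06 s.
t_prop = 438000/200000000 = 0.00219 s; RTT = 0.00438 s.
Cycle = t_tx + RTT = 0.00438409 s.
Utilization = t_tx / cycle = 4.09091e-06/0.00438409 = 0.0933 %.

0.0933 %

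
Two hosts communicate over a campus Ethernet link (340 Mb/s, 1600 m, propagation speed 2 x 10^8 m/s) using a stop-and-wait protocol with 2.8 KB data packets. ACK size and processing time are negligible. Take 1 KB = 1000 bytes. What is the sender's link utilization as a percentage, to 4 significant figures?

80.46 %

t_tx = L/R = 22400/340000000 = 6.58824e-05 s.
t_prop = 1600/200000000 = 8e-06 s; RTT = 1.6e-05 s.
Cycle = t_tx + RTT = 8.18824e-05 s.
Utilization = t_tx / cycle = 6.58824e-05/8.18824e-05 = 80.46 %.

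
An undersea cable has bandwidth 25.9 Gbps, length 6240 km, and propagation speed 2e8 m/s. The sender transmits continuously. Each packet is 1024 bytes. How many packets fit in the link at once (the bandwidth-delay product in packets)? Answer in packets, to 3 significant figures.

98600 packets

Propagation delay = 6240000 / 200000000 = 0.0312 s.
BDP = R × t_prop = 25900000000 × 0.0312 = 808080000 bits.
In packets of 8192 bits: 98600 packets.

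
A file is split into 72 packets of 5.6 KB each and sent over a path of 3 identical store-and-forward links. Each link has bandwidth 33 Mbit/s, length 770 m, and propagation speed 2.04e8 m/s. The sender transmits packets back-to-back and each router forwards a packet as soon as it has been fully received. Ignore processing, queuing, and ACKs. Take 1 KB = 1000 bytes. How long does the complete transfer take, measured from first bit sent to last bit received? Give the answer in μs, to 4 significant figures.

100500 μs

Per-hop transmission t_tx = L/R = 44800/33000000 = 1357.58 μs.
Per-hop propagation t_prop = 770/204000000 = 3.77451 μs.
Pipeline fill: first packet needs 3·t_tx to clear all hops; remaining 71 packets each add one t_tx.
Total = (3+72-1)·t_tx + 3·t_prop = 74·1357.58 + 3·3.77451 = 100500 μs.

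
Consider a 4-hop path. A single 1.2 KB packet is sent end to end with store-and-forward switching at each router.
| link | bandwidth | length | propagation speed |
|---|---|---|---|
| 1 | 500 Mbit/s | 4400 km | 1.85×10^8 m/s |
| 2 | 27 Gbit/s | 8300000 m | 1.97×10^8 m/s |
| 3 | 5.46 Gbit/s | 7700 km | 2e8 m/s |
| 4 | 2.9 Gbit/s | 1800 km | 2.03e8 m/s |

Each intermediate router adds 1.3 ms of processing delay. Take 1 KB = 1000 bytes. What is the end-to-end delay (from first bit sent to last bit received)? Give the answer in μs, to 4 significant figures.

L = 9600 bits.
Transmission delays (L/R per hop): 19.2, 0.355556, 1.75824, 3.31034 μs; sum = 24.6241 μs.
Propagation delays (d/s per hop): 23783.8, 42132, 38500, 8867 μs; sum = 113283 μs.
Processing at 3 router(s): 3 × 1.3 ms = 3900 μs.
End-to-end = 117200 μs.

117200 μs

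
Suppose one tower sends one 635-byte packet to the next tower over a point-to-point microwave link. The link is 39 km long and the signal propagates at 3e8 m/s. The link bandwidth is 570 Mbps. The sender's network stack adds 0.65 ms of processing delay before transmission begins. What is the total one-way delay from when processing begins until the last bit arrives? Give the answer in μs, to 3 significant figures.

789 μs

L = 635 × 8 = 5080 bits.
Transmission delay = L/R = 5080 / 570000000 = 8.91228 μs.
Propagation delay = d/s = 39000 m / 300000000 m/s = 130 μs.
Plus processing delay 0.65 ms = 650 μs.
Total = 789 μs.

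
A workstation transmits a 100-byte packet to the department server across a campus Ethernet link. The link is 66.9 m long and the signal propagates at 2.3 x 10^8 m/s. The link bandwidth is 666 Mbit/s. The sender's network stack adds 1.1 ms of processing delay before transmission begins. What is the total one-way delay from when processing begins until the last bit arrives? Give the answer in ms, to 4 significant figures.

L = 100 × 8 = 800 bits.
Transmission delay = L/R = 800 / 666000000 = 0.0012012 ms.
Propagation delay = d/s = 66.9 m / 2.3e+08 m/s = 0.00029087 ms.
Plus processing delay 1.1 ms = 1.1 ms.
Total = 1.101 ms.

1.101 ms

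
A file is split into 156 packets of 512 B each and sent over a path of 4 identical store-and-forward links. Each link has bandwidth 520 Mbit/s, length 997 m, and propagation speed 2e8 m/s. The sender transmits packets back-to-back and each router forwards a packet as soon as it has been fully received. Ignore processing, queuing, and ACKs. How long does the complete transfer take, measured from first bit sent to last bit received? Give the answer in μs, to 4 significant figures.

1272 μs

Per-hop transmission t_tx = L/R = 4096/520000000 = 7.87692 μs.
Per-hop propagation t_prop = 997/200000000 = 4.985 μs.
Pipeline fill: first packet needs 4·t_tx to clear all hops; remaining 155 packets each add one t_tx.
Total = (4+156-1)·t_tx + 4·t_prop = 159·7.87692 + 4·4.985 = 1272 μs.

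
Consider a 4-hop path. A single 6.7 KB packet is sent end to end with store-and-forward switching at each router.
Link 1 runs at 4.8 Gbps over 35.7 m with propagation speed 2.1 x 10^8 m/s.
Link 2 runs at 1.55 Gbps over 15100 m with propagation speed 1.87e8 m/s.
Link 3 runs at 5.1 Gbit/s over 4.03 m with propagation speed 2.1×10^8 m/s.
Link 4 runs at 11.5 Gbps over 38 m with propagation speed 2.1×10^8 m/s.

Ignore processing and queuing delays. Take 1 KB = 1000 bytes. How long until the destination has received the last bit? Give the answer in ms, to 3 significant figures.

0.142 ms

L = 53600 bits.
Transmission delays (L/R per hop): 0.0111667, 0.0345806, 0.0105098, 0.00466087 ms; sum = 0.060918 ms.
Propagation delays (d/s per hop): 0.00017, 0.0807487, 1.91905e-05, 0.000180952 ms; sum = 0.0811188 ms.
End-to-end = 0.142 ms.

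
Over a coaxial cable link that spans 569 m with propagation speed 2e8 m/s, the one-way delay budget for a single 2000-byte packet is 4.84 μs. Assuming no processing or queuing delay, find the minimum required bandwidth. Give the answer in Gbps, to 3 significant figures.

8.02 Gbps

L = 16000 bits.
Propagation delay = 569 / 200000000 = 2.845 μs.
Transmission budget = 4.84 − 2.845 = 1.995 μs.
R ≥ L / t_tx = 16000 bits / 1.995e-06 s = 8.02 Gbps.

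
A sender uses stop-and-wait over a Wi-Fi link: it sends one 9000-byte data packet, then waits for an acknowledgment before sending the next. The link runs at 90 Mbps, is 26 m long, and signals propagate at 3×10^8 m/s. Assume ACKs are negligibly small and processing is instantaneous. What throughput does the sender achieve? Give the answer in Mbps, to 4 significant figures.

t_tx = L/R = 72000/90000000 = 0.0008 s.
t_prop = 26/300000000 = 8.66667e-08 s; RTT = 1.73333e-07 s.
Cycle = t_tx + RTT = 0.000800173 s.
Throughput = L / cycle = 72000 / 0.000800173 = 89.98 Mbps.

89.98 Mbps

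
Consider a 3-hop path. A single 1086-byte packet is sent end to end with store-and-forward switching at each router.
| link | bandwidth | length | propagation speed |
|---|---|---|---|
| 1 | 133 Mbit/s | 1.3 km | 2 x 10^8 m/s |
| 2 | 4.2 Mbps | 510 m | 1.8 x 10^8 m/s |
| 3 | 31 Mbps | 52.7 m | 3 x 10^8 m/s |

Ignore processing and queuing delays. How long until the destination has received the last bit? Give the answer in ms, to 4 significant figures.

L = 1086 × 8 = 8688 bits.
Transmission delays (L/R per hop): 0.0653233, 2.06857, 0.280258 ms; sum = 2.41415 ms.
Propagation delays (d/s per hop): 0.0065, 0.00283333, 0.000175667 ms; sum = 0.009509 ms.
End-to-end = 2.424 ms.

2.424 ms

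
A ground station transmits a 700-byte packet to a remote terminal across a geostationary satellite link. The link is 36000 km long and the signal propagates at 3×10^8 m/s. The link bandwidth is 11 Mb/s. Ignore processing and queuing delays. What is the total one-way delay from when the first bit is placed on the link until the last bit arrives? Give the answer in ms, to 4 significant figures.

L = 700 × 8 = 5600 bits.
Transmission delay = L/R = 5600 / 11000000 = 0.509091 ms.
Propagation delay = d/s = 36000000 m / 300000000 m/s = 120 ms.
Total = 120.5 ms.

120.5 ms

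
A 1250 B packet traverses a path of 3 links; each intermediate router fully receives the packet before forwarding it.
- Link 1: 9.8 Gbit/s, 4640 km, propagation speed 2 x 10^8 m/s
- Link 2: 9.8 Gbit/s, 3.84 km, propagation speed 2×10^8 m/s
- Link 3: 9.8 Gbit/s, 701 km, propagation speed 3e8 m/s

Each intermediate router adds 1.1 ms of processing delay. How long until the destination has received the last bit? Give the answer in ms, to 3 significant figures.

L = 1250 × 8 = 10000 bits.
Transmission delay per hop = L/R = 10000/9800000000 = 0.00102041 ms; 3 hops → 0.00306122 ms.
Propagation delays (d/s per hop): 23.2, 0.0192, 2.33667 ms; sum = 25.5559 ms.
Processing at 2 router(s): 2 × 1.1 ms = 2.2 ms.
End-to-end = 27.8 ms.

27.8 ms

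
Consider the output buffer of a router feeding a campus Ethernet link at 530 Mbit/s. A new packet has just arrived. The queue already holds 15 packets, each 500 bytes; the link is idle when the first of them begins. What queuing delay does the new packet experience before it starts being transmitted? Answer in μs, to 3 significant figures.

Each queued packet: L/R = 4000/530000000 = 7.54717 μs.
15 queued → 113.208 μs.
Queuing delay = 113 μs.

113 μs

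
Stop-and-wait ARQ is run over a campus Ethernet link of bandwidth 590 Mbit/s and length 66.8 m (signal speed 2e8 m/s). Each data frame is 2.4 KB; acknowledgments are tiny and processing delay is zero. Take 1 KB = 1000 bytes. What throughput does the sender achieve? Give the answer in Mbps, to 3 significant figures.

t_tx = L/R = 19200/590000000 = 3.25424e-05 s.
t_prop = 66.8/200000000 = 3.34e-07 s; RTT = 6.68e-07 s.
Cycle = t_tx + RTT = 3.32104e-05 s.
Throughput = L / cycle = 19200 / 3.32104e-05 = 578 Mbps.

578 Mbps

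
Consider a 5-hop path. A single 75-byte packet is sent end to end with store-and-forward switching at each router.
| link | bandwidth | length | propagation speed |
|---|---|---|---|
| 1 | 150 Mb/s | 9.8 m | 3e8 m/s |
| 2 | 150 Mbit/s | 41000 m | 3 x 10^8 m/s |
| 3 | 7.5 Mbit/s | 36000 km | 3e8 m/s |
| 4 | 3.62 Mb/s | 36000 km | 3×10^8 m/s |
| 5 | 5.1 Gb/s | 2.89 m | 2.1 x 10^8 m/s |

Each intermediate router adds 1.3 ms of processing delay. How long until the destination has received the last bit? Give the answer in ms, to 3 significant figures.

L = 75 × 8 = 600 bits.
Transmission delays (L/R per hop): 0.004, 0.004, 0.08, 0.165746, 0.000117647 ms; sum = 0.253864 ms.
Propagation delays (d/s per hop): 3.26667e-05, 0.136667, 120, 120, 1.37619e-05 ms; sum = 240.137 ms.
Processing at 4 router(s): 4 × 1.3 ms = 5.2 ms.
End-to-end = 246 ms.

246 ms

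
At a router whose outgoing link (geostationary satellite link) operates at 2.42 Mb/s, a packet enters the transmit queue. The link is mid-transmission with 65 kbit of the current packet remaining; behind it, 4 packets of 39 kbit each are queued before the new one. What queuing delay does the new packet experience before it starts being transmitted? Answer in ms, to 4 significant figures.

Each queued packet: L/R = 39000/2420000 = 16.1157 ms.
4 queued → 64.4628 ms.
Plus remaining 65000 bits of current packet: 26.8595 ms.
Queuing delay = 91.32 ms.

91.32 ms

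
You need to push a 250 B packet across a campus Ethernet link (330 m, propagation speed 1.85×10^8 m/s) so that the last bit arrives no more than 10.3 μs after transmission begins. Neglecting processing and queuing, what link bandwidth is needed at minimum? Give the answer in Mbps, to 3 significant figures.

235 Mbps

L = 2000 bits.
Propagation delay = 330 / 185000000 = 1.78378 μs.
Transmission budget = 10.3 − 1.78378 = 8.51622 μs.
R ≥ L / t_tx = 2000 bits / 8.51622e-06 s = 235 Mbps.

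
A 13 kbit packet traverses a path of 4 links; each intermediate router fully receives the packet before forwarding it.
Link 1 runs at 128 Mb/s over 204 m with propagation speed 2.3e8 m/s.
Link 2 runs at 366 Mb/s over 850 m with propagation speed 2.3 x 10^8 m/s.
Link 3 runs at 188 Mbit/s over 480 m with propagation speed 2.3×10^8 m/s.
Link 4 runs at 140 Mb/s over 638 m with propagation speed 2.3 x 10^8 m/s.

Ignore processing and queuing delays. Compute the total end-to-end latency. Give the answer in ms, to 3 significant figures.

L = 13000 bits.
Transmission delays (L/R per hop): 0.101563, 0.0355191, 0.0691489, 0.0928571 ms; sum = 0.299088 ms.
Propagation delays (d/s per hop): 0.000886957, 0.00369565, 0.00208696, 0.00277391 ms; sum = 0.00944348 ms.
End-to-end = 0.309 ms.

0.309 ms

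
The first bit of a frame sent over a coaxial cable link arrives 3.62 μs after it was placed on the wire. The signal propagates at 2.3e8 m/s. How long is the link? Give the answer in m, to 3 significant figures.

833 m

d = s × t_prop = 2.3e+08 × 3.62e-06 = 833 m.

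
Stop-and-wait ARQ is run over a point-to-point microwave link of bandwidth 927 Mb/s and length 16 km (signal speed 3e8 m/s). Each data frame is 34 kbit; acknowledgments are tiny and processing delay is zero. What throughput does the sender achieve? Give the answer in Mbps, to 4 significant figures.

t_tx = L/R = 34000/927000000 = 3.66775e-05 s.
t_prop = 16000/300000000 = 5.33333e-05 s; RTT = 0.000106667 s.
Cycle = t_tx + RTT = 0.000143344 s.
Throughput = L / cycle = 34000 / 0.000143344 = 237.2 Mbps.

237.2 Mbps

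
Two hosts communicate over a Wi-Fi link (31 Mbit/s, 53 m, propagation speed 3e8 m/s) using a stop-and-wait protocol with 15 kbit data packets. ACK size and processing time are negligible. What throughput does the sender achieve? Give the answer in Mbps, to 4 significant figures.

t_tx = L/R = 15000/31000000 = 0.000483871 s.
t_prop = 53/300000000 = 1.76667e-07 s; RTT = 3.53333e-07 s.
Cycle = t_tx + RTT = 0.000484224 s.
Throughput = L / cycle = 15000 / 0.000484224 = 30.98 Mbps.

30.98 Mbps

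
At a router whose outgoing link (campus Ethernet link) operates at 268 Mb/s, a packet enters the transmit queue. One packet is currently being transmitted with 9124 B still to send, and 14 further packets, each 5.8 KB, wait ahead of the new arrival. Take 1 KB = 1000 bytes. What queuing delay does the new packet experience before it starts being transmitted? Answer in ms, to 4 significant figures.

2.696 ms

Each queued packet: L/R = 46400/268000000 = 0.173134 ms.
14 queued → 2.42388 ms.
Plus remaining 72992 bits of current packet: 0.272358 ms.
Queuing delay = 2.696 ms.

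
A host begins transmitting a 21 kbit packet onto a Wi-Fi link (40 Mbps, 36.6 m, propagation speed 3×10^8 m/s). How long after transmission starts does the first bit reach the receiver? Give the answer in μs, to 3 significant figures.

First bit experiences only propagation delay: d/s = 36.6/300000000 = 0.122 μs.

0.122 μs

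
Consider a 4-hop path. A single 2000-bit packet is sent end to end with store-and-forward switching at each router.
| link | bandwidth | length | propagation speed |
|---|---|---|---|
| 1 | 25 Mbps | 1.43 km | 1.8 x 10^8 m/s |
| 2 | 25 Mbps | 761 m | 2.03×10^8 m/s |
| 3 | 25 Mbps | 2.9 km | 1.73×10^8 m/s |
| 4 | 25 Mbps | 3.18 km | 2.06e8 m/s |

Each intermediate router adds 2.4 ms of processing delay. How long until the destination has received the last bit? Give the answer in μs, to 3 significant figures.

7560 μs

Transmission delay per hop = L/R = 2000/25000000 = 80 μs; 4 hops → 320 μs.
Propagation delays (d/s per hop): 7.94444, 3.74877, 16.763, 15.4369 μs; sum = 43.8931 μs.
Processing at 3 router(s): 3 × 2.4 ms = 7200 μs.
End-to-end = 7560 μs.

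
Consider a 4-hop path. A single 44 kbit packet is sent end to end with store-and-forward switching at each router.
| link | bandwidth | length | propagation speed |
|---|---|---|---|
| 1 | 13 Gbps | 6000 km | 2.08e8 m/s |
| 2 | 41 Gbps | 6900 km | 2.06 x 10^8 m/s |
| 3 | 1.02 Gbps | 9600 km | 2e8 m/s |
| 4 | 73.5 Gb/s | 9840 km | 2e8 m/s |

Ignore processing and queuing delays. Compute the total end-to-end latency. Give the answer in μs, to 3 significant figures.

L = 44000 bits.
Transmission delays (L/R per hop): 3.38462, 1.07317, 43.1373, 0.598639 μs; sum = 48.1937 μs.
Propagation delays (d/s per hop): 28846.2, 33495.1, 48000, 49200 μs; sum = 159541 μs.
End-to-end = 160000 μs.

160000 μs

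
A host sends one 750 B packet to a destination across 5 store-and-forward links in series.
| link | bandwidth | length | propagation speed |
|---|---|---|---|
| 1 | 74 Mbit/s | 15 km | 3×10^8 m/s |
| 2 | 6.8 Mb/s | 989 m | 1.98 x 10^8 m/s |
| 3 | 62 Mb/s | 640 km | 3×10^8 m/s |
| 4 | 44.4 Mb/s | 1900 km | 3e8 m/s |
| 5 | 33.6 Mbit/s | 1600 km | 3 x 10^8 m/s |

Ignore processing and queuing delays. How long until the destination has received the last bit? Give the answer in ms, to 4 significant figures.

15.23 ms

L = 750 × 8 = 6000 bits.
Transmission delays (L/R per hop): 0.0810811, 0.882353, 0.0967742, 0.135135, 0.178571 ms; sum = 1.37391 ms.
Propagation delays (d/s per hop): 0.05, 0.00499495, 2.13333, 6.33333, 5.33333 ms; sum = 13.855 ms.
End-to-end = 15.23 ms.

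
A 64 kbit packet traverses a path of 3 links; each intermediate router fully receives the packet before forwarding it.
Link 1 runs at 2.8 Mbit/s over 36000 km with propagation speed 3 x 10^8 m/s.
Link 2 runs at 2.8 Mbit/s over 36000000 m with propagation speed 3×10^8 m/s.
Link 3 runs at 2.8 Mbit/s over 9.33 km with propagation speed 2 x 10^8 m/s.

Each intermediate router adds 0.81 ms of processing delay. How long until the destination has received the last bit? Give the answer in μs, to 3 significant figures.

310000 μs

L = 64000 bits.
Transmission delay per hop = L/R = 64000/2800000 = 22857.1 μs; 3 hops → 68571.4 μs.
Propagation delays (d/s per hop): 120000, 120000, 46.65 μs; sum = 240047 μs.
Processing at 2 router(s): 2 × 0.81 ms = 1620 μs.
End-to-end = 310000 μs.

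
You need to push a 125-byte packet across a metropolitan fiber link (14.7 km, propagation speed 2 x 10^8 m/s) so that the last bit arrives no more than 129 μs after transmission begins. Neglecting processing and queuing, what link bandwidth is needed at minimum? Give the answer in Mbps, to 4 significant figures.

L = 1000 bits.
Propagation delay = 14700 / 200000000 = 73.5 μs.
Transmission budget = 129 − 73.5 = 55.5 μs.
R ≥ L / t_tx = 1000 bits / 5.55e-05 s = 18.02 Mbps.

18.02 Mbps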